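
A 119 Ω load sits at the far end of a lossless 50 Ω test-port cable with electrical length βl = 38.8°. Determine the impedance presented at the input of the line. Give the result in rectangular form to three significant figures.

Z_in ≈ 42 − j40.2 Ω

tan(βl) = tan(38.8°) = 0.804
Z_in = Z_0·(Z_L + jZ_0·tanβl)/(Z_0 + jZ_L·tanβl)
     = 50·(119 + j40.2)/(50 + j95.7)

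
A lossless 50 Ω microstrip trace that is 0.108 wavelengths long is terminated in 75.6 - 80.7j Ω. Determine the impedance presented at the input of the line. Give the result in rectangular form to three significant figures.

Z_in ≈ 18.4 − j27.3 Ω

βl = 2π × 0.108 = 38.9°
tan(βl) = tan(38.9°) = 0.806
Z_in = Z_0·(Z_L + jZ_0·tanβl)/(Z_0 + jZ_L·tanβl)
     = 50·(75.6 − j40.4)/(115 + j61)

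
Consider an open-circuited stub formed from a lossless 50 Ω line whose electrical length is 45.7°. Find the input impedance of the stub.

Z_in ≈ −j48.8 Ω

tan(βl) = 1.02
For an open-circuited stub, Z_in = −jZ_0·cot(βl) = −jZ_0/tan(βl)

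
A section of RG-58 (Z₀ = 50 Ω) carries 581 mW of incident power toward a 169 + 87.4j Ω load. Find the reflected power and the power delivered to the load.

|Γ| = |(119 + j87.4)/(219 + j87.4)| = 0.626
|Γ|² = 0.392
P_refl = |Γ|²·P_inc = 228 mW, P_del = (1 − |Γ|²)·P_inc = 353 mW

P_reflected ≈ 228 mW; P_delivered ≈ 353 mW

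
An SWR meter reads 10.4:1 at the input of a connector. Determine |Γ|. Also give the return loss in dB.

|Γ| = (S − 1)/(S + 1) = (10.4 − 1)/(10.4 + 1) = 9.4/11.4
RL = −20·log₁₀|Γ| = −20·log₁₀(0.825)

|Γ| ≈ 0.825; return loss ≈ 1.68 dB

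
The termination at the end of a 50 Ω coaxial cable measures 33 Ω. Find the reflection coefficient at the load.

Γ = -0.205

Γ = (Z_L − Z_0)/(Z_L + Z_0) = (33 − 50)/(33 + 50) = -17/83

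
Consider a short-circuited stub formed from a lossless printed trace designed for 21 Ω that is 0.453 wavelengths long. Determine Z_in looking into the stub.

βl = 2π × 0.453 = 163°
tan(βl) = -0.304
For a short-circuited stub, Z_in = jZ_0·tan(βl)

Z_in ≈ −j6.39 Ω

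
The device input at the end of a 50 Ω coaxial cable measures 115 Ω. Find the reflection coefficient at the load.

Γ = (Z_L − Z_0)/(Z_L + Z_0) = (115 − 50)/(115 + 50) = 65/165

Γ = 0.394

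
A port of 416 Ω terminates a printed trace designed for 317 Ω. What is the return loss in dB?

RL ≈ 17.4 dB

Γ = (416 − 317)/(416 + 317) = 0.135
RL = −20·log₁₀|Γ| = −20·log₁₀(0.135)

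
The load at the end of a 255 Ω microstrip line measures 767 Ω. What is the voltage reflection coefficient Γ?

Γ = 0.501

Γ = (Z_L − Z_0)/(Z_L + Z_0) = (767 − 255)/(767 + 255) = 512/1022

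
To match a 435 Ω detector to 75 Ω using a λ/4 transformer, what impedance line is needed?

Z_qwt = √(Z_0·R_L) = √(75 × 435) = √32620

Z_qwt ≈ 181 Ω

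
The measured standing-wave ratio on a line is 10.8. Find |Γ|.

|Γ| ≈ 0.831

|Γ| = (S − 1)/(S + 1) = (10.8 − 1)/(10.8 + 1) = 9.8/11.8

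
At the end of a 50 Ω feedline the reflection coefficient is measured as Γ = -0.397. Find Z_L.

Z_L = Z_0·(1 + Γ)/(1 − Γ) = 50·(0.603)/(1.4)

Z_L ≈ 21.6 Ω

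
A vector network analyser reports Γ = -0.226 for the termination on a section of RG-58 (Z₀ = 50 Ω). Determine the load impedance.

Z_L ≈ 31.6 Ω

Z_L = Z_0·(1 + Γ)/(1 − Γ) = 50·(0.774)/(1.23)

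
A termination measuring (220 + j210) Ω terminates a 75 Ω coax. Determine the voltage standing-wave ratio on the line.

Γ = (Z_L − Z_0)/(Z_L + Z_0) = (145 + j210)/(295 + j210)
|Γ| = 255/362 = 0.705
VSWR = (1 + |Γ|)/(1 − |Γ|) = 1.7/0.295

VSWR ≈ 5.77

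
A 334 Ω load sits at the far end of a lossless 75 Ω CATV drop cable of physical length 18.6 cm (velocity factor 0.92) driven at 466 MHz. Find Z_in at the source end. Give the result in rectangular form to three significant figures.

λ = v/f = 0.92·c / 466 MHz = 0.592 m
βl = 2π·l/λ = 2π × 0.314 = 113°
tan(βl) = tan(113°) = -2.35
Z_in = Z_0·(Z_L + jZ_0·tanβl)/(Z_0 + jZ_L·tanβl)
     = 75·(334 − j176)/(75 − j785)

Z_in ≈ 19.7 + j30 Ω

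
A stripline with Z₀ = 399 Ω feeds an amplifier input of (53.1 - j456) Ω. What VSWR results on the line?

VSWR ≈ 17.4

Γ = (Z_L − Z_0)/(Z_L + Z_0) = (-345.9 − j456)/(452.1 − j456)
|Γ| = 572/642 = 0.891
VSWR = (1 + |Γ|)/(1 − |Γ|) = 1.89/0.109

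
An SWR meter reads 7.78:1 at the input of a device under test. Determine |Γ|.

|Γ| = (S − 1)/(S + 1) = (7.78 − 1)/(7.78 + 1) = 6.78/8.78

|Γ| ≈ 0.772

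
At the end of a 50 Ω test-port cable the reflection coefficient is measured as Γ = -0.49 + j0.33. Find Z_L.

Z_L = Z_0·(1 + Γ)/(1 − Γ) = 50·(0.51 + j0.33)/(1.49 − j0.33)

Z_L ≈ 14 + j14.2 Ω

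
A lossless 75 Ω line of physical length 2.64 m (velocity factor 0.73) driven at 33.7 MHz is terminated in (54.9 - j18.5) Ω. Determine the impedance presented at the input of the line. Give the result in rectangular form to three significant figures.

Z_in ≈ 84.8 − j32.5 Ω

λ = v/f = 0.73·c / 33.7 MHz = 6.5 m
βl = 2π·l/λ = 2π × 0.406 = 146°
tan(βl) = tan(146°) = -0.668
Z_in = Z_0·(Z_L + jZ_0·tanβl)/(Z_0 + jZ_L·tanβl)
     = 75·(54.9 − j68.6)/(62.6 − j36.7)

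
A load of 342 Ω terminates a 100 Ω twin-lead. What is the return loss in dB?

Γ = (342 − 100)/(342 + 100) = 0.548
RL = −20·log₁₀|Γ| = −20·log₁₀(0.548)

RL ≈ 5.23 dB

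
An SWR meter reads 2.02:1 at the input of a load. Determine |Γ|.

|Γ| ≈ 0.338

|Γ| = (S − 1)/(S + 1) = (2.02 − 1)/(2.02 + 1) = 1.02/3.02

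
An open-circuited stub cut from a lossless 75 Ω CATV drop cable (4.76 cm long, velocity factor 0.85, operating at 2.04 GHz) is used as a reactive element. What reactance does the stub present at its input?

λ = v/f = 0.85·c / 2.04 GHz = 0.125 m
βl = 2π·l/λ = 2π × 0.381 = 137°
tan(βl) = -0.93
For an open-circuited stub, Z_in = −jZ_0·cot(βl) = −jZ_0/tan(βl)

X_in ≈ 80.7 Ω (inductive)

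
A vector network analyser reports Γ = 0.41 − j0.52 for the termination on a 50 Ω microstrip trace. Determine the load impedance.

Z_L ≈ 45.4 − j84.1 Ω

Z_L = Z_0·(1 + Γ)/(1 − Γ) = 50·(1.41 − j0.52)/(0.59 + j0.52)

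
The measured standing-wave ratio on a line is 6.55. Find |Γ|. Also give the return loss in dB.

|Γ| ≈ 0.735; return loss ≈ 2.67 dB

|Γ| = (S − 1)/(S + 1) = (6.55 − 1)/(6.55 + 1) = 5.55/7.55
RL = −20·log₁₀|Γ| = −20·log₁₀(0.735)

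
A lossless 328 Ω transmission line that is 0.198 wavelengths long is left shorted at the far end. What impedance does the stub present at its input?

βl = 2π × 0.198 = 71.3°
tan(βl) = 2.95
For a shorted stub, Z_in = jZ_0·tan(βl)

Z_in ≈ +j968 Ω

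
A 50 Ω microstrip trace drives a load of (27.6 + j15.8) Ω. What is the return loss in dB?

RL ≈ 9.21 dB

Γ = (-22.4 + j15.8)/(77.6 + j15.8), |Γ| = 0.346
RL = −20·log₁₀|Γ| = −20·log₁₀(0.346)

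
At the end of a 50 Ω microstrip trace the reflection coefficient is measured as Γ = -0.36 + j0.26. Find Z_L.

Z_L ≈ 20.9 + j13.6 Ω

Z_L = Z_0·(1 + Γ)/(1 − Γ) = 50·(0.64 + j0.26)/(1.36 − j0.26)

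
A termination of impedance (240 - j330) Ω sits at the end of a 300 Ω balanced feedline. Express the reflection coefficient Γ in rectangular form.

Γ = (Z_L − Z_0)/(Z_L + Z_0) = (-60 − j330)/(540 − j330)

Γ ≈ 0.191 − j0.494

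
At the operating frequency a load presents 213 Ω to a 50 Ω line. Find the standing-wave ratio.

VSWR ≈ 4.26

Γ = (213 − 50)/(213 + 50) = 0.62
VSWR = (1 + 0.62)/(1 − 0.62)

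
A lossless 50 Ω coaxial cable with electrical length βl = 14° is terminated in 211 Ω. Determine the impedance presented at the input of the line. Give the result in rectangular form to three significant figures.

tan(βl) = tan(14°) = 0.249
Z_in = Z_0·(Z_L + jZ_0·tanβl)/(Z_0 + jZ_L·tanβl)
     = 50·(211 + j12.5)/(50 + j52.6)

Z_in ≈ 106 − j99.4 Ω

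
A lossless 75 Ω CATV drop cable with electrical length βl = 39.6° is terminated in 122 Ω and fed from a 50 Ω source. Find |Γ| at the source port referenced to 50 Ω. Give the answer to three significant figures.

|Γ| ≈ 0.335

tan(βl) = 0.827
Z_in = Z_0·(Z_L + jZ_0·tanβl)/(Z_0 + jZ_L·tanβl) = 73.1 − j36.3 Ω
Γ_s = (Z_in − Z_s)/(Z_in + Z_s) = (23.1 − j36.3)/(123 − j36.3), |Γ_s| = 0.335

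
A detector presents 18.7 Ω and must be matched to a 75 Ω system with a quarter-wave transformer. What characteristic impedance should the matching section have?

Z_qwt ≈ 37.4 Ω

Z_qwt = √(Z_0·R_L) = √(75 × 18.7) = √1402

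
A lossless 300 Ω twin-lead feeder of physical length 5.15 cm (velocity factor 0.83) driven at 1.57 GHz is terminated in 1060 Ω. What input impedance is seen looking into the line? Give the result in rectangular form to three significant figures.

λ = v/f = 0.83·c / 1.57 GHz = 0.159 m
βl = 2π·l/λ = 2π × 0.325 = 117°
tan(βl) = tan(117°) = -1.97
Z_in = Z_0·(Z_L + jZ_0·tanβl)/(Z_0 + jZ_L·tanβl)
     = 300·(1060 − j591)/(300 − j2090)

Z_in ≈ 105 + j137 Ω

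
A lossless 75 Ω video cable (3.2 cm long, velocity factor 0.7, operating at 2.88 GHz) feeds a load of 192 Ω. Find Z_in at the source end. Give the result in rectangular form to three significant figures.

Z_in ≈ 108 + j81.3 Ω

λ = v/f = 0.7·c / 2.88 GHz = 0.0729 m
βl = 2π·l/λ = 2π × 0.439 = 158°
tan(βl) = tan(158°) = -0.404
Z_in = Z_0·(Z_L + jZ_0·tanβl)/(Z_0 + jZ_L·tanβl)
     = 75·(192 − j30.3)/(75 − j77.6)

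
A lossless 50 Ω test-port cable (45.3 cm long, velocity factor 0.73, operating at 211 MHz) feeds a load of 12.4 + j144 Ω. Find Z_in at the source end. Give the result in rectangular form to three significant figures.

Z_in ≈ 2.97 + j55.6 Ω

λ = v/f = 0.73·c / 211 MHz = 1.04 m
βl = 2π·l/λ = 2π × 0.436 = 157°
tan(βl) = tan(157°) = -0.422
Z_in = Z_0·(Z_L + jZ_0·tanβl)/(Z_0 + jZ_L·tanβl)
     = 50·(12.4 + j123)/(111 − j5.23)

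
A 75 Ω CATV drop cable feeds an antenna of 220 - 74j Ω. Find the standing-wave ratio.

VSWR ≈ 3.3

Γ = (Z_L − Z_0)/(Z_L + Z_0) = (145 − j74)/(295 − j74)
|Γ| = 163/304 = 0.535
VSWR = (1 + |Γ|)/(1 − |Γ|) = 1.54/0.465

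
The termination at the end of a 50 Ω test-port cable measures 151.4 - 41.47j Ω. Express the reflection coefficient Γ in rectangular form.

Γ = (Z_L − Z_0)/(Z_L + Z_0) = (101.4 − j41.47)/(201.4 − j41.47)

Γ ≈ 0.524 − j0.0981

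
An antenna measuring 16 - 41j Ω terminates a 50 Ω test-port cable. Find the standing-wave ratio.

VSWR ≈ 5.36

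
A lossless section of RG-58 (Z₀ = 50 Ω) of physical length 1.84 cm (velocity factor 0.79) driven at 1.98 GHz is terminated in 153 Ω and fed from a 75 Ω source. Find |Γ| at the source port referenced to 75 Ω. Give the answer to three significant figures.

λ = v/f = 0.79·c / 1.98 GHz = 0.12 m
βl = 2π·l/λ = 2π × 0.154 = 55.3°
tan(βl) = 1.45
Z_in = Z_0·(Z_L + jZ_0·tanβl)/(Z_0 + jZ_L·tanβl) = 23 − j29.4 Ω
Γ_s = (Z_in − Z_s)/(Z_in + Z_s) = (-52 − j29.4)/(98 − j29.4), |Γ_s| = 0.584

|Γ| ≈ 0.584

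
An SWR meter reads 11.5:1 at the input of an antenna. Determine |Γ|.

|Γ| = (S − 1)/(S + 1) = (11.5 − 1)/(11.5 + 1) = 10.5/12.5

|Γ| ≈ 0.84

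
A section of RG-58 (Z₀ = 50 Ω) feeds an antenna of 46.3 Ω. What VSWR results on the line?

VSWR ≈ 1.08

Γ = (46.3 − 50)/(46.3 + 50) = -0.0384
VSWR = (1 + 0.0384)/(1 − 0.0384)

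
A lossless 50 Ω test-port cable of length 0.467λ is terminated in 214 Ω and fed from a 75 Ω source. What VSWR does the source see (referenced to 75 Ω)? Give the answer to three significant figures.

VSWR ≈ 3.02

βl = 2π × 0.467 = 168°
tan(βl) = -0.21
Z_in = Z_0·(Z_L + jZ_0·tanβl)/(Z_0 + jZ_L·tanβl) = 123 + j101 Ω
Γ_s = (Z_in − Z_s)/(Z_in + Z_s) = (48.4 + j101)/(198 + j101), |Γ_s| = 0.502
VSWR = (1 + |Γ_s|)/(1 − |Γ_s|)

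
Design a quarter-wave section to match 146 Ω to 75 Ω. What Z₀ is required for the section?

Z_qwt = √(Z_0·R_L) = √(75 × 146) = √10950

Z_qwt ≈ 105 Ω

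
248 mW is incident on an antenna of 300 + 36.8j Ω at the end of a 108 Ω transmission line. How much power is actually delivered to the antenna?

|Γ| = |(192 + j36.8)/(408 + j36.8)| = 0.477
|Γ|² = 0.228
P_refl = |Γ|²·P_inc = 56.5 mW, P_del = (1 − |Γ|²)·P_inc = 192 mW

P_delivered ≈ 192 mW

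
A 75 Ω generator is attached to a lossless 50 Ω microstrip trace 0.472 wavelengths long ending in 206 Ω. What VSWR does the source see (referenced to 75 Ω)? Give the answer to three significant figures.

βl = 2π × 0.472 = 170°
tan(βl) = -0.178
Z_in = Z_0·(Z_L + jZ_0·tanβl)/(Z_0 + jZ_L·tanβl) = 138 + j92.4 Ω
Γ_s = (Z_in − Z_s)/(Z_in + Z_s) = (63.3 + j92.4)/(213 + j92.4), |Γ_s| = 0.482
VSWR = (1 + |Γ_s|)/(1 − |Γ_s|)

VSWR ≈ 2.86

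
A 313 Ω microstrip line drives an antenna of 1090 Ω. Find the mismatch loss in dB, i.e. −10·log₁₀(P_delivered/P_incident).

mismatch loss ≈ 1.59 dB

Γ = (1090 − 313)/(1090 + 313) = 0.554
|Γ|² = 0.307, so P_del/P_inc = 1 − |Γ|² = 0.693
ML = −10·log₁₀(1 − |Γ|²)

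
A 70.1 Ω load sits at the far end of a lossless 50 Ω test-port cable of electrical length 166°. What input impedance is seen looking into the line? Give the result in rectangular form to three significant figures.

tan(βl) = tan(166°) = -0.249
Z_in = Z_0·(Z_L + jZ_0·tanβl)/(Z_0 + jZ_L·tanβl)
     = 50·(70.1 − j12.5)/(50 − j17.5)

Z_in ≈ 66.4 + j10.7 Ω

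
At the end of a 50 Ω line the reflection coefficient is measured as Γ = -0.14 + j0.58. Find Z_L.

Z_L ≈ 19.7 + j35.5 Ω

Z_L = Z_0·(1 + Γ)/(1 − Γ) = 50·(0.86 + j0.58)/(1.14 − j0.58)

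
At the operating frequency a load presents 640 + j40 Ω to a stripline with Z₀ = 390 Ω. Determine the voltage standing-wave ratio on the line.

Γ = (Z_L − Z_0)/(Z_L + Z_0) = (250 + j40)/(1030 + j40)
|Γ| = 253/1030 = 0.246
VSWR = (1 + |Γ|)/(1 − |Γ|) = 1.25/0.754

VSWR ≈ 1.65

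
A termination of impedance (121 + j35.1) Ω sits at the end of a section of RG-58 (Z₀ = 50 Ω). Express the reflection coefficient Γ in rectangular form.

Γ ≈ 0.439 + j0.115

Γ = (Z_L − Z_0)/(Z_L + Z_0) = (71 + j35.1)/(171 + j35.1)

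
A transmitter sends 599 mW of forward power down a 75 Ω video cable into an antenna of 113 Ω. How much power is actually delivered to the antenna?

Γ = (113 − 75)/(113 + 75) = 0.202
|Γ|² = 0.0409
P_refl = |Γ|²·P_inc = 24.5 mW, P_del = (1 − |Γ|²)·P_inc = 575 mW

P_delivered ≈ 575 mW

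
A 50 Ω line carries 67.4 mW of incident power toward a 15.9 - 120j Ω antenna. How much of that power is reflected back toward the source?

P_reflected ≈ 56 mW

|Γ| = |(-34.1 − j120)/(65.9 − j120)| = 0.911
|Γ|² = 0.83
P_refl = |Γ|²·P_inc = 56 mW, P_del = (1 − |Γ|²)·P_inc = 11.4 mW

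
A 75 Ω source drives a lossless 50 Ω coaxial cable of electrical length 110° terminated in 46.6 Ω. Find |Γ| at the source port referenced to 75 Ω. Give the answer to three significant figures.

|Γ| ≈ 0.175

tan(βl) = -2.75
Z_in = Z_0·(Z_L + jZ_0·tanβl)/(Z_0 + jZ_L·tanβl) = 52.7 − j2.39 Ω
Γ_s = (Z_in − Z_s)/(Z_in + Z_s) = (-22.3 − j2.39)/(128 − j2.39), |Γ_s| = 0.175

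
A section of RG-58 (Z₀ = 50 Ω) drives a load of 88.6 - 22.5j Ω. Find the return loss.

RL ≈ 9.95 dB

Γ = (38.6 − j22.5)/(138.6 − j22.5), |Γ| = 0.318
RL = −20·log₁₀|Γ| = −20·log₁₀(0.318)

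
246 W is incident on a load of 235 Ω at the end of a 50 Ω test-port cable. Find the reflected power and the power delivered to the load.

P_reflected ≈ 104 W; P_delivered ≈ 142 W

Γ = (235 − 50)/(235 + 50) = 0.649
|Γ|² = 0.421
P_refl = |Γ|²·P_inc = 104 W, P_del = (1 − |Γ|²)·P_inc = 142 W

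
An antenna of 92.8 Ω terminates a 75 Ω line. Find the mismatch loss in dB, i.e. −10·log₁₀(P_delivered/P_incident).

Γ = (92.8 − 75)/(92.8 + 75) = 0.106
|Γ|² = 0.0113, so P_del/P_inc = 1 − |Γ|² = 0.989
ML = −10·log₁₀(1 − |Γ|²)

mismatch loss ≈ 0.0491 dB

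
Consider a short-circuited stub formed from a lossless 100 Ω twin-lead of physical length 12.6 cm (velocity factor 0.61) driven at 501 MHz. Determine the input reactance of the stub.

X_in ≈ -147 Ω (capacitive)

λ = v/f = 0.61·c / 501 MHz = 0.365 m
βl = 2π·l/λ = 2π × 0.345 = 124°
tan(βl) = -1.47
For a short-circuited stub, Z_in = jZ_0·tan(βl)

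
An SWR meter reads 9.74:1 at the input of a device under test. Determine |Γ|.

|Γ| = (S − 1)/(S + 1) = (9.74 − 1)/(9.74 + 1) = 8.74/10.7

|Γ| ≈ 0.814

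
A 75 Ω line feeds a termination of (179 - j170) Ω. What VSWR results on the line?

Γ = (Z_L − Z_0)/(Z_L + Z_0) = (104 − j170)/(254 − j170)
|Γ| = 199/306 = 0.652
VSWR = (1 + |Γ|)/(1 − |Γ|) = 1.65/0.348

VSWR ≈ 4.75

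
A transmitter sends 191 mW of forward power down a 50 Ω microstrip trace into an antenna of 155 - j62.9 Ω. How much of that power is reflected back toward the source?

P_reflected ≈ 62.2 mW

|Γ| = |(105 − j62.9)/(205 − j62.9)| = 0.571
|Γ|² = 0.326
P_refl = |Γ|²·P_inc = 62.2 mW, P_del = (1 − |Γ|²)·P_inc = 129 mW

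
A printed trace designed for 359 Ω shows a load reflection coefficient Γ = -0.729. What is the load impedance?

Z_L = Z_0·(1 + Γ)/(1 − Γ) = 359·(0.271)/(1.73)

Z_L ≈ 56.3 Ω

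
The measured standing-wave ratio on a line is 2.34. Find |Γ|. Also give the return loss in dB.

|Γ| ≈ 0.401; return loss ≈ 7.93 dB

|Γ| = (S − 1)/(S + 1) = (2.34 − 1)/(2.34 + 1) = 1.34/3.34
RL = −20·log₁₀|Γ| = −20·log₁₀(0.401)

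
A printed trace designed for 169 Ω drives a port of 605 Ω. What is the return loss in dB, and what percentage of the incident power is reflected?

Γ = (605 − 169)/(605 + 169) = 0.563
RL = −20·log₁₀(0.563) = 4.99 dB
P_refl/P_inc = |Γ|² = 0.317

RL ≈ 4.99 dB; 31.7% of incident power reflected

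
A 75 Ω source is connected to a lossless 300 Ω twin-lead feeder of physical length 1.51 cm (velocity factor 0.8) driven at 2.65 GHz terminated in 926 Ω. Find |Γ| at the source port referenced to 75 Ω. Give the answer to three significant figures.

|Γ| ≈ 0.632

λ = v/f = 0.8·c / 2.65 GHz = 0.0906 m
βl = 2π·l/λ = 2π × 0.167 = 60°
tan(βl) = 1.73
Z_in = Z_0·(Z_L + jZ_0·tanβl)/(Z_0 + jZ_L·tanβl) = 125 − j150 Ω
Γ_s = (Z_in − Z_s)/(Z_in + Z_s) = (50.2 − j150)/(200 − j150), |Γ_s| = 0.632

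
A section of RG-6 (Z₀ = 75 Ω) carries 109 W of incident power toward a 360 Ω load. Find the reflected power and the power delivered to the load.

P_reflected ≈ 46.8 W; P_delivered ≈ 62.2 W

Γ = (360 − 75)/(360 + 75) = 0.655
|Γ|² = 0.429
P_refl = |Γ|²·P_inc = 46.8 W, P_del = (1 − |Γ|²)·P_inc = 62.2 W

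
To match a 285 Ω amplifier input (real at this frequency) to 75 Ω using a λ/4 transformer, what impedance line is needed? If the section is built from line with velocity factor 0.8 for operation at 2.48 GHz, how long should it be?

Z_qwt ≈ 146 Ω; length ≈ 2.42 cm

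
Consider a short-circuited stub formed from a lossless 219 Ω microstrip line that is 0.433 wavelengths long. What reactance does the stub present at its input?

βl = 2π × 0.433 = 156°
tan(βl) = -0.448
For a short-circuited stub, Z_in = jZ_0·tan(βl)

X_in ≈ -98.1 Ω (capacitive)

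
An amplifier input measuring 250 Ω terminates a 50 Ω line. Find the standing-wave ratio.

VSWR ≈ 5

Γ = (250 − 50)/(250 + 50) = 0.667
VSWR = (1 + 0.667)/(1 − 0.667)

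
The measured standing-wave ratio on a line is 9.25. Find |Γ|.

|Γ| = (S − 1)/(S + 1) = (9.25 − 1)/(9.25 + 1) = 8.25/10.2

|Γ| ≈ 0.805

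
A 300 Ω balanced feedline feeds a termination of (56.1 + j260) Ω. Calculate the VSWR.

VSWR ≈ 9.45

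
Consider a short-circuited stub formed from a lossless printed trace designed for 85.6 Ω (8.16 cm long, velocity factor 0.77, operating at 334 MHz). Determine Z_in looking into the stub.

Z_in ≈ +j78.4 Ω

λ = v/f = 0.77·c / 334 MHz = 0.692 m
βl = 2π·l/λ = 2π × 0.118 = 42.5°
tan(βl) = 0.916
For a short-circuited stub, Z_in = jZ_0·tan(βl)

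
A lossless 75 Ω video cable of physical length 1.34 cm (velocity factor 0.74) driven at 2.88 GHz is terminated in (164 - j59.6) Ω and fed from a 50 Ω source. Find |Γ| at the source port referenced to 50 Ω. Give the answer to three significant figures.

|Γ| ≈ 0.317

λ = v/f = 0.74·c / 2.88 GHz = 0.0771 m
βl = 2π·l/λ = 2π × 0.174 = 62.6°
tan(βl) = 1.93
Z_in = Z_0·(Z_L + jZ_0·tanβl)/(Z_0 + jZ_L·tanβl) = 32 − j19.7 Ω
Γ_s = (Z_in − Z_s)/(Z_in + Z_s) = (-18 − j19.7)/(82 − j19.7), |Γ_s| = 0.317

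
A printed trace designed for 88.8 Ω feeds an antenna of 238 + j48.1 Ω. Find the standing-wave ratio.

VSWR ≈ 2.81

Γ = (Z_L − Z_0)/(Z_L + Z_0) = (149.2 + j48.1)/(326.8 + j48.1)
|Γ| = 157/330 = 0.475
VSWR = (1 + |Γ|)/(1 − |Γ|) = 1.47/0.525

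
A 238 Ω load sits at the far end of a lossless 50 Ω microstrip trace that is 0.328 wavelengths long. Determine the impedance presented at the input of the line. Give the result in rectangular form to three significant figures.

βl = 2π × 0.328 = 118°
tan(βl) = tan(118°) = -1.87
Z_in = Z_0·(Z_L + jZ_0·tanβl)/(Z_0 + jZ_L·tanβl)
     = 50·(238 − j93.7)/(50 − j446)

Z_in ≈ 13.3 + j25.2 Ω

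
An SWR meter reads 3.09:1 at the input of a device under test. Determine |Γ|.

|Γ| ≈ 0.511

|Γ| = (S − 1)/(S + 1) = (3.09 − 1)/(3.09 + 1) = 2.09/4.09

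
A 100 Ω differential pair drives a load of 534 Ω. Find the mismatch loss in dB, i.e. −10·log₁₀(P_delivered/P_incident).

Γ = (534 − 100)/(534 + 100) = 0.685
|Γ|² = 0.469, so P_del/P_inc = 1 − |Γ|² = 0.531
ML = −10·log₁₀(1 − |Γ|²)

mismatch loss ≈ 2.75 dB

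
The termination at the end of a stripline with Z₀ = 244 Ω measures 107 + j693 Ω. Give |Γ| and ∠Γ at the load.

Γ ≈ 0.909 ∠ 38°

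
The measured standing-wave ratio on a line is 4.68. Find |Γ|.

|Γ| = (S − 1)/(S + 1) = (4.68 − 1)/(4.68 + 1) = 3.68/5.68

|Γ| ≈ 0.648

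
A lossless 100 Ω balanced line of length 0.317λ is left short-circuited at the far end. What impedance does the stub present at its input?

βl = 2π × 0.317 = 114°
tan(βl) = -2.23
For a short-circuited stub, Z_in = jZ_0·tan(βl)

Z_in ≈ −j223 Ω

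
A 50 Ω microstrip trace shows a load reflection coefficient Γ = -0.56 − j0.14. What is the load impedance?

Z_L ≈ 13.6 − j5.71 Ω

Z_L = Z_0·(1 + Γ)/(1 − Γ) = 50·(0.44 − j0.14)/(1.56 + j0.14)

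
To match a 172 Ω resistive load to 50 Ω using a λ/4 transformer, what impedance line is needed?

Z_qwt = √(Z_0·R_L) = √(50 × 172) = √8600

Z_qwt ≈ 92.7 Ω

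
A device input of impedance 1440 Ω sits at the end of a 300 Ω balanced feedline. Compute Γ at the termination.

Γ = (Z_L − Z_0)/(Z_L + Z_0) = (1440 − 300)/(1440 + 300) = 1140/1740

Γ = 0.655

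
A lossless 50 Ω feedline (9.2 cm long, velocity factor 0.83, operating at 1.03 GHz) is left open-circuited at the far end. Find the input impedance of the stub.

λ = v/f = 0.83·c / 1.03 GHz = 0.242 m
βl = 2π·l/λ = 2π × 0.381 = 137°
tan(βl) = -0.932
For an open-circuited stub, Z_in = −jZ_0·cot(βl) = −jZ_0/tan(βl)

Z_in ≈ +j53.6 Ω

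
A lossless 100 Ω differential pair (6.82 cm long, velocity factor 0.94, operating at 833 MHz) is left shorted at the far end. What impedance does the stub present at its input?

λ = v/f = 0.94·c / 833 MHz = 0.339 m
βl = 2π·l/λ = 2π × 0.201 = 72.5°
tan(βl) = 3.18
For a shorted stub, Z_in = jZ_0·tan(βl)

Z_in ≈ +j318 Ω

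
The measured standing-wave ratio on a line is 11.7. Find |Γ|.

|Γ| ≈ 0.843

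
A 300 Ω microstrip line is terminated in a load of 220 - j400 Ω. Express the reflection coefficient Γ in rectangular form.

Γ ≈ 0.275 − j0.558

Γ = (Z_L − Z_0)/(Z_L + Z_0) = (-80 − j400)/(520 − j400)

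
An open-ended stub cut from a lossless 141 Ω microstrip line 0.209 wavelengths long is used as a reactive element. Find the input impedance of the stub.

βl = 2π × 0.209 = 75.2°
tan(βl) = 3.8
For an open-ended stub, Z_in = −jZ_0·cot(βl) = −jZ_0/tan(βl)

Z_in ≈ −j37.1 Ω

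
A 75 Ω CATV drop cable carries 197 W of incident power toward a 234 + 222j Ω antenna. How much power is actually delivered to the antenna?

P_delivered ≈ 95.5 W

|Γ| = |(159 + j222)/(309 + j222)| = 0.718
|Γ|² = 0.515
P_refl = |Γ|²·P_inc = 101 W, P_del = (1 − |Γ|²)·P_inc = 95.5 W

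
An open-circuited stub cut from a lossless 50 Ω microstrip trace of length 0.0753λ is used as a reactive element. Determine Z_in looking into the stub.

βl = 2π × 0.0753 = 27.1°
tan(βl) = 0.512
For an open-circuited stub, Z_in = −jZ_0·cot(βl) = −jZ_0/tan(βl)

Z_in ≈ −j97.7 Ω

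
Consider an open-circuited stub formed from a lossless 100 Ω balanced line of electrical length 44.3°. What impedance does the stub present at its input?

Z_in ≈ −j102 Ω

tan(βl) = 0.976
For an open-circuited stub, Z_in = −jZ_0·cot(βl) = −jZ_0/tan(βl)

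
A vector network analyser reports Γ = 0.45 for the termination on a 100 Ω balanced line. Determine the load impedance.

Z_L ≈ 264 Ω

Z_L = Z_0·(1 + Γ)/(1 − Γ) = 100·(1.45)/(0.55)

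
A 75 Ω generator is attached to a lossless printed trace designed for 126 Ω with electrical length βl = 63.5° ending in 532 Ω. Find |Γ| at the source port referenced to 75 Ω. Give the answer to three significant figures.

|Γ| ≈ 0.554

tan(βl) = 2.01
Z_in = Z_0·(Z_L + jZ_0·tanβl)/(Z_0 + jZ_L·tanβl) = 36.7 − j58.5 Ω
Γ_s = (Z_in − Z_s)/(Z_in + Z_s) = (-38.3 − j58.5)/(112 − j58.5), |Γ_s| = 0.554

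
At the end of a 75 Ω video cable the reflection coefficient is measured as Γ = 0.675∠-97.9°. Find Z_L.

Z_L = Z_0·(1 + Γ)/(1 − Γ) = 75·(0.907 − j0.669)/(1.09 + j0.669)

Z_L ≈ 24.9 − j61.1 Ω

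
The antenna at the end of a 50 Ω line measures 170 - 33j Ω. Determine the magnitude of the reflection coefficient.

|Γ| ≈ 0.559

Γ = (Z_L − Z_0)/(Z_L + Z_0) = (120 − j33)/(220 − j33)
|Γ| = 124/222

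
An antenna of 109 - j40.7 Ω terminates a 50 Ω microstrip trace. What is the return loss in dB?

Γ = (59 − j40.7)/(159 − j40.7), |Γ| = 0.437
RL = −20·log₁₀|Γ| = −20·log₁₀(0.437)

RL ≈ 7.2 dB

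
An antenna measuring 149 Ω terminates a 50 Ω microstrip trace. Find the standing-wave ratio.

For a purely resistive load, VSWR = R_L/Z_0 or Z_0/R_L (whichever > 1) = 149/50

VSWR ≈ 2.98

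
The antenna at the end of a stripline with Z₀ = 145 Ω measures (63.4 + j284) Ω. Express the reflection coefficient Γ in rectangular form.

Γ ≈ 0.513 + j0.664

Γ = (Z_L − Z_0)/(Z_L + Z_0) = (-81.6 + j284)/(208.4 + j284)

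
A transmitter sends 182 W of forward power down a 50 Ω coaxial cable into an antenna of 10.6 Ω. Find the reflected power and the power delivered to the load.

P_reflected ≈ 76.9 W; P_delivered ≈ 105 W

Γ = (10.6 − 50)/(10.6 + 50) = -0.65
|Γ|² = 0.423
P_refl = |Γ|²·P_inc = 76.9 W, P_del = (1 − |Γ|²)·P_inc = 105 W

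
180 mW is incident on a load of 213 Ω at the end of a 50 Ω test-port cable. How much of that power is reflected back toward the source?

P_reflected ≈ 69.1 mW

Γ = (213 − 50)/(213 + 50) = 0.62
|Γ|² = 0.384
P_refl = |Γ|²·P_inc = 69.1 mW, P_del = (1 − |Γ|²)·P_inc = 111 mW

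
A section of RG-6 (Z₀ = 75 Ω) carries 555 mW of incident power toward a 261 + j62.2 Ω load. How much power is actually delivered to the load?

P_delivered ≈ 372 mW

|Γ| = |(186 + j62.2)/(336 + j62.2)| = 0.574
|Γ|² = 0.329
P_refl = |Γ|²·P_inc = 183 mW, P_del = (1 − |Γ|²)·P_inc = 372 mW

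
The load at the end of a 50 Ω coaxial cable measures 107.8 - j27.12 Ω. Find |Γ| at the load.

|Γ| ≈ 0.399

Γ = (Z_L − Z_0)/(Z_L + Z_0) = (57.8 − j27.12)/(157.8 − j27.12)
|Γ| = 63.8/160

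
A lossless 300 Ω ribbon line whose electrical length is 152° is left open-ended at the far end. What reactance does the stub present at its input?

tan(βl) = -0.532
For an open-ended stub, Z_in = −jZ_0·cot(βl) = −jZ_0/tan(βl)

X_in ≈ 564 Ω (inductive)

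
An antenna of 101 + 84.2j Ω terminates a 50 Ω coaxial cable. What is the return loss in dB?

RL ≈ 4.89 dB

Γ = (51 + j84.2)/(151 + j84.2), |Γ| = 0.569
RL = −20·log₁₀|Γ| = −20·log₁₀(0.569)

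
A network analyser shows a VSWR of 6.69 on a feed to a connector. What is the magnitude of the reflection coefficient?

|Γ| = (S − 1)/(S + 1) = (6.69 − 1)/(6.69 + 1) = 5.69/7.69

|Γ| ≈ 0.74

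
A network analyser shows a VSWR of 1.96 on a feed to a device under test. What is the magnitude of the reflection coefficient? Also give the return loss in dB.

|Γ| = (S − 1)/(S + 1) = (1.96 − 1)/(1.96 + 1) = 0.96/2.96
RL = −20·log₁₀|Γ| = −20·log₁₀(0.324)

|Γ| ≈ 0.324; return loss ≈ 9.78 dB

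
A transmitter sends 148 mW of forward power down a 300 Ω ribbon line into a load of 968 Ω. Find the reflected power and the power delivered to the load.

P_reflected ≈ 41.1 mW; P_delivered ≈ 107 mW

Γ = (968 − 300)/(968 + 300) = 0.527
|Γ|² = 0.278
P_refl = |Γ|²·P_inc = 41.1 mW, P_del = (1 − |Γ|²)·P_inc = 107 mW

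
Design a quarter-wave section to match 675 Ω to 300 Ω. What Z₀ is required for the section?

Z_qwt ≈ 450 Ω

Z_qwt = √(Z_0·R_L) = √(300 × 675) = √202500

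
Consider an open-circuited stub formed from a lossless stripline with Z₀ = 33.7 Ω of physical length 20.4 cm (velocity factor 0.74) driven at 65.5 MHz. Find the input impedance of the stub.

λ = v/f = 0.74·c / 65.5 MHz = 3.39 m
βl = 2π·l/λ = 2π × 0.0602 = 21.7°
tan(βl) = 0.397
For an open-circuited stub, Z_in = −jZ_0·cot(βl) = −jZ_0/tan(βl)

Z_in ≈ −j84.8 Ω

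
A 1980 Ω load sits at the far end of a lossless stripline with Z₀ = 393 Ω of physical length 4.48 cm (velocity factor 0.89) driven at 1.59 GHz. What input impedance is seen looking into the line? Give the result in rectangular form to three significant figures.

Z_in ≈ 78.8 + j39.9 Ω

λ = v/f = 0.89·c / 1.59 GHz = 0.168 m
βl = 2π·l/λ = 2π × 0.267 = 96°
tan(βl) = tan(96°) = -9.45
Z_in = Z_0·(Z_L + jZ_0·tanβl)/(Z_0 + jZ_L·tanβl)
     = 393·(1980 − j3710)/(393 − j18700)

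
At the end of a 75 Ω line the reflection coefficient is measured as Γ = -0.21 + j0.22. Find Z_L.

Z_L = Z_0·(1 + Γ)/(1 − Γ) = 75·(0.79 + j0.22)/(1.21 − j0.22)

Z_L ≈ 45 + j21.8 Ω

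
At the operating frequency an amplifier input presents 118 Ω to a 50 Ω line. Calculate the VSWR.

VSWR ≈ 2.36

For a purely resistive load, VSWR = R_L/Z_0 or Z_0/R_L (whichever > 1) = 118/50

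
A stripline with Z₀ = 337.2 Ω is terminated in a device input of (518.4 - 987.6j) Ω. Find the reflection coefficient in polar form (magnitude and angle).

Γ ≈ 0.768 ∠ -30.5°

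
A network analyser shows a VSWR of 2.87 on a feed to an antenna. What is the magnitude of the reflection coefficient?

|Γ| = (S − 1)/(S + 1) = (2.87 − 1)/(2.87 + 1) = 1.87/3.87

|Γ| ≈ 0.483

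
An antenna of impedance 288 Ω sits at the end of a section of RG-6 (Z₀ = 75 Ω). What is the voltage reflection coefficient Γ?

Γ = (Z_L − Z_0)/(Z_L + Z_0) = (288 − 75)/(288 + 75) = 213/363

Γ = 0.587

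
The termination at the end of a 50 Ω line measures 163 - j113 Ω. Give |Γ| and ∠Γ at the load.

Γ ≈ 0.663 ∠ -17.1°

Γ = (Z_L − Z_0)/(Z_L + Z_0) = (113 − j113)/(213 − j113)
|Γ| = 160/241 = 0.663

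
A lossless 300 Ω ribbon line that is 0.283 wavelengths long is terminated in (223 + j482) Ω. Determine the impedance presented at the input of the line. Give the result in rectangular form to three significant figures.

βl = 2π × 0.283 = 102°
tan(βl) = tan(102°) = -4.75
Z_in = Z_0·(Z_L + jZ_0·tanβl)/(Z_0 + jZ_L·tanβl)
     = 300·(223 − j944)/(2590 − j1060)

Z_in ≈ 60.4 − j84.6 Ω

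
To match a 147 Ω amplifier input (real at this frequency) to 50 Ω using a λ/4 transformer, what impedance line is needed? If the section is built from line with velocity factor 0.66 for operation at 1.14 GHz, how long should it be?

Z_qwt ≈ 85.7 Ω; length ≈ 4.34 cm

Z_qwt = √(Z_0·R_L) = √(50 × 147) = √7350
λ = 0.66·c/f = 0.174 m, so l = λ/4 = 0.0434 m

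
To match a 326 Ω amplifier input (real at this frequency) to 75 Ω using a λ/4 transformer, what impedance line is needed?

Z_qwt = √(Z_0·R_L) = √(75 × 326) = √24450

Z_qwt ≈ 156 Ω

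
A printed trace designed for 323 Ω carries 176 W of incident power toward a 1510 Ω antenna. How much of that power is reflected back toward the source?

P_reflected ≈ 73.8 W

Γ = (1510 − 323)/(1510 + 323) = 0.648
|Γ|² = 0.419
P_refl = |Γ|²·P_inc = 73.8 W, P_del = (1 − |Γ|²)·P_inc = 102 W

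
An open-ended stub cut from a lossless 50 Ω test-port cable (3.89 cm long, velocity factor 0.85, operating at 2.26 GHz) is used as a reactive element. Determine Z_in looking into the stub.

λ = v/f = 0.85·c / 2.26 GHz = 0.113 m
βl = 2π·l/λ = 2π × 0.345 = 124°
tan(βl) = -1.48
For an open-ended stub, Z_in = −jZ_0·cot(βl) = −jZ_0/tan(βl)

Z_in ≈ +j33.9 Ω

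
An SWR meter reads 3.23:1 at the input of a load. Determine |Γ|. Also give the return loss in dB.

|Γ| ≈ 0.527; return loss ≈ 5.56 dB

|Γ| = (S − 1)/(S + 1) = (3.23 − 1)/(3.23 + 1) = 2.23/4.23
RL = −20·log₁₀|Γ| = −20·log₁₀(0.527)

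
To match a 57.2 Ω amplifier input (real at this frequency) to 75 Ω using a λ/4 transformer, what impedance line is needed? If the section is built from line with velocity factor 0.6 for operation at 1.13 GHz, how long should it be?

Z_qwt = √(Z_0·R_L) = √(75 × 57.2) = √4290
λ = 0.6·c/f = 0.159 m, so l = λ/4 = 0.0398 m

Z_qwt ≈ 65.5 Ω; length ≈ 3.98 cm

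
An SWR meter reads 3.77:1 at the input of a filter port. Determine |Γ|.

|Γ| = (S − 1)/(S + 1) = (3.77 − 1)/(3.77 + 1) = 2.77/4.77

|Γ| ≈ 0.581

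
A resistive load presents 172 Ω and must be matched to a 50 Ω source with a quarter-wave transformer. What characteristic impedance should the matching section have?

Z_qwt = √(Z_0·R_L) = √(50 × 172) = √8600

Z_qwt ≈ 92.7 Ω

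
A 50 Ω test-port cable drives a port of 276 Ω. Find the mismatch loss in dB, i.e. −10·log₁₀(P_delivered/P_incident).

mismatch loss ≈ 2.84 dB

Γ = (276 − 50)/(276 + 50) = 0.693
|Γ|² = 0.481, so P_del/P_inc = 1 − |Γ|² = 0.519
ML = −10·log₁₀(1 − |Γ|²)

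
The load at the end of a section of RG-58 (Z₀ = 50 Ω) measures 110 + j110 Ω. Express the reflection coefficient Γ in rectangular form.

Γ = (Z_L − Z_0)/(Z_L + Z_0) = (60 + j110)/(160 + j110)

Γ ≈ 0.576 + j0.292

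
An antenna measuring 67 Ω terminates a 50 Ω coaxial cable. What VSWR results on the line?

VSWR ≈ 1.34

For a purely resistive load, VSWR = R_L/Z_0 or Z_0/R_L (whichever > 1) = 67/50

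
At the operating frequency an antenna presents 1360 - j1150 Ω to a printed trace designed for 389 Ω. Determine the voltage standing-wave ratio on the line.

Γ = (Z_L − Z_0)/(Z_L + Z_0) = (971 − j1150)/(1749 − j1150)
|Γ| = 1510/2090 = 0.719
VSWR = (1 + |Γ|)/(1 − |Γ|) = 1.72/0.281

VSWR ≈ 6.12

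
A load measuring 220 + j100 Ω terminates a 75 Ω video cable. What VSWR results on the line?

VSWR ≈ 3.6

Γ = (Z_L − Z_0)/(Z_L + Z_0) = (145 + j100)/(295 + j100)
|Γ| = 176/311 = 0.565
VSWR = (1 + |Γ|)/(1 − |Γ|) = 1.57/0.435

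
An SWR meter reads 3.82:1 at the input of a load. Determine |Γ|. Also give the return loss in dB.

|Γ| = (S − 1)/(S + 1) = (3.82 − 1)/(3.82 + 1) = 2.82/4.82
RL = −20·log₁₀|Γ| = −20·log₁₀(0.585)

|Γ| ≈ 0.585; return loss ≈ 4.66 dB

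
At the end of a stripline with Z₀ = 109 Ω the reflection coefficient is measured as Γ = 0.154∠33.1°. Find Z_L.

Z_L ≈ 139 + j23.9 Ω

Z_L = Z_0·(1 + Γ)/(1 − Γ) = 109·(1.13 + j0.0841)/(0.871 − j0.0841)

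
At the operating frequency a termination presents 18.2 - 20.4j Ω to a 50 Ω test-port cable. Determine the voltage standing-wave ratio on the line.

VSWR ≈ 3.26

Γ = (Z_L − Z_0)/(Z_L + Z_0) = (-31.8 − j20.4)/(68.2 − j20.4)
|Γ| = 37.8/71.2 = 0.531
VSWR = (1 + |Γ|)/(1 − |Γ|) = 1.53/0.469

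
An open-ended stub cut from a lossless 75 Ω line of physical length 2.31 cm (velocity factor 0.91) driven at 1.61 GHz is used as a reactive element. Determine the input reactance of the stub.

X_in ≈ -65.1 Ω (capacitive)

λ = v/f = 0.91·c / 1.61 GHz = 0.17 m
βl = 2π·l/λ = 2π × 0.136 = 49°
tan(βl) = 1.15
For an open-ended stub, Z_in = −jZ_0·cot(βl) = −jZ_0/tan(βl)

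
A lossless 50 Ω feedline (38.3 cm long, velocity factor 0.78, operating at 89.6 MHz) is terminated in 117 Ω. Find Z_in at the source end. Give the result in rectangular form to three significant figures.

Z_in ≈ 30.5 − j28.1 Ω

λ = v/f = 0.78·c / 89.6 MHz = 2.61 m
βl = 2π·l/λ = 2π × 0.147 = 52.8°
tan(βl) = tan(52.8°) = 1.32
Z_in = Z_0·(Z_L + jZ_0·tanβl)/(Z_0 + jZ_L·tanβl)
     = 50·(117 + j65.9)/(50 + j154)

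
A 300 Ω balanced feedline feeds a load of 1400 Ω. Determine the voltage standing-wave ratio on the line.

Γ = (1400 − 300)/(1400 + 300) = 0.647
VSWR = (1 + 0.647)/(1 − 0.647)

VSWR ≈ 4.67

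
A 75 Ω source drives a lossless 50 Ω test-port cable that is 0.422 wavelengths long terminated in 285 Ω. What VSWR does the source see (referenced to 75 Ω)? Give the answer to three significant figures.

VSWR ≈ 4.88

βl = 2π × 0.422 = 152°
tan(βl) = -0.534
Z_in = Z_0·(Z_L + jZ_0·tanβl)/(Z_0 + jZ_L·tanβl) = 35.7 + j82 Ω
Γ_s = (Z_in − Z_s)/(Z_in + Z_s) = (-39.3 + j82)/(111 + j82), |Γ_s| = 0.66
VSWR = (1 + |Γ_s|)/(1 − |Γ_s|)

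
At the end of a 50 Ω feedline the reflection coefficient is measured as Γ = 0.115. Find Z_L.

Z_L = Z_0·(1 + Γ)/(1 − Γ) = 50·(1.11)/(0.885)

Z_L ≈ 63 Ω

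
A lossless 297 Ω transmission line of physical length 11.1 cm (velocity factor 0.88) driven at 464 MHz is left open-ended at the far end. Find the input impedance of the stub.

Z_in ≈ −j107 Ω

λ = v/f = 0.88·c / 464 MHz = 0.569 m
βl = 2π·l/λ = 2π × 0.195 = 70.2°
tan(βl) = 2.78
For an open-ended stub, Z_in = −jZ_0·cot(βl) = −jZ_0/tan(βl)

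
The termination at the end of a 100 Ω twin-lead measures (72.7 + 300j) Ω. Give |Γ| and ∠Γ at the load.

Γ ≈ 0.87 ∠ 35.1°

Γ = (Z_L − Z_0)/(Z_L + Z_0) = (-27.3 + j300)/(172.7 + j300)
|Γ| = 301/346 = 0.87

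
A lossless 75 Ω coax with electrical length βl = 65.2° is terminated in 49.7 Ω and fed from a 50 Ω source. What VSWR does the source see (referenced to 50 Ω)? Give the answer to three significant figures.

VSWR ≈ 2.11

tan(βl) = 2.16
Z_in = Z_0·(Z_L + jZ_0·tanβl)/(Z_0 + jZ_L·tanβl) = 92.4 + j29.8 Ω
Γ_s = (Z_in − Z_s)/(Z_in + Z_s) = (42.4 + j29.8)/(142 + j29.8), |Γ_s| = 0.356
VSWR = (1 + |Γ_s|)/(1 − |Γ_s|)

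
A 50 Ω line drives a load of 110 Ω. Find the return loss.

RL ≈ 8.52 dB

Γ = (110 − 50)/(110 + 50) = 0.375
RL = −20·log₁₀|Γ| = −20·log₁₀(0.375)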